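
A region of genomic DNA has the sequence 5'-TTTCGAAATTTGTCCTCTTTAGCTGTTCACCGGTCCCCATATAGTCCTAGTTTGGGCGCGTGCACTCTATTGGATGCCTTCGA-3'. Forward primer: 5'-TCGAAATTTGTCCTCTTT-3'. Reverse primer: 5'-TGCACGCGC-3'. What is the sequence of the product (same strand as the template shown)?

Forward primer TCGAAATTTGTCCTCTTT is found on the top strand at positions 3–20.
Reverse complement of the reverse primer: GCGCGTGCA. This occurs on the top strand at positions 56–64.
The product is the template from position 3 through 64 (62 bp).

5'-TCGAAATTTGTCCTCTTTAGCTGTTCACCGGTCCCCATATAGTCCTAGTTTGGGCGCGTGCA-3'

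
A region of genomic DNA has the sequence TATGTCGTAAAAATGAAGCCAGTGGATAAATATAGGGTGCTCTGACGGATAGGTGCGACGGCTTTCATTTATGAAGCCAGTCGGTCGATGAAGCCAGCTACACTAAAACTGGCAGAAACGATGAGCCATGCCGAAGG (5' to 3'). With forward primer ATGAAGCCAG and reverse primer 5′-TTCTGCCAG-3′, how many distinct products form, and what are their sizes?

The forward primer ATGAAGCCAG matches the top strand at positions 13–22, 71–80, 88–97.
The reverse primer's reverse complement is CTGGCAGAA, matching at positions 109–117.
Each forward site pairs with the reverse site to give a product ending at position 117: sizes 105, 47, 30 bp.

Three products: 105 bp, 47 bp, 30 bp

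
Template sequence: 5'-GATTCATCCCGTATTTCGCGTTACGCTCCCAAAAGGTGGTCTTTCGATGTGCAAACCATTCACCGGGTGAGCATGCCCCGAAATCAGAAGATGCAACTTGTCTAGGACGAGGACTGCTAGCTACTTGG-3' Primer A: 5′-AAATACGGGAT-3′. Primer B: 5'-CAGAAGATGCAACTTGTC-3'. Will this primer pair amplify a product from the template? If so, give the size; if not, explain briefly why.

Primer A (AAATACGGGAT) has reverse complement ATCCCGTATTT, which matches the top strand at positions 6–16; primer A anneals to the top strand there with its 3' end pointing upstream toward position 6.
Primer B (CAGAAGATGCAACTTGTC) matches the top strand directly at positions 85–102; it anneals to the bottom strand with its 3' end pointing downstream toward position 102.
The 3' ends diverge (primer A extends toward position 1, primer B toward position 128), so the primers never converge on a shared product.

No product — the primers' 3' ends point away from each other.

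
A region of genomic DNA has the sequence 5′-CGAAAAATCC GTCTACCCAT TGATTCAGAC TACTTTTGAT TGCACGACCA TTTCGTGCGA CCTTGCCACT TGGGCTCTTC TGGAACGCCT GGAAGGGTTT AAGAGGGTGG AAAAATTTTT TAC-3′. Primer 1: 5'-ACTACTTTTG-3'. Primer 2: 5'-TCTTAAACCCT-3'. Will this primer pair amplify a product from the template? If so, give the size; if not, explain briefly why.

Primer 1 (ACTACTTTTG) matches the top strand at positions 29–38; it acts as a forward primer.
Primer 2's reverse complement is AGGGTTTAAGA, matching the top strand at positions 94–104; it acts as a reverse primer.
The 3' ends face each other across positions 29–104, giving a 76 bp product.

Yes — a 76 bp product.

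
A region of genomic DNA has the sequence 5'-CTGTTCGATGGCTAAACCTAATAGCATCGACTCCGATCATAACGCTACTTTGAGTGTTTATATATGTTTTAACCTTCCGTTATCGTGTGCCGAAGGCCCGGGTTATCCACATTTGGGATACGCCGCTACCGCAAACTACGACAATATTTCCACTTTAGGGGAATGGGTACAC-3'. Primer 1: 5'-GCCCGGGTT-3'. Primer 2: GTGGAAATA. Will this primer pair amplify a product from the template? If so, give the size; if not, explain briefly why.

Primer 1 (GCCCGGGTT) matches the top strand at positions 96–104; it acts as a forward primer.
Primer 2's reverse complement is TATTTCCAC, matching the top strand at positions 145–153; it acts as a reverse primer.
The 3' ends face each other across positions 96–153, giving a 58 bp product.

Yes — a 58 bp product.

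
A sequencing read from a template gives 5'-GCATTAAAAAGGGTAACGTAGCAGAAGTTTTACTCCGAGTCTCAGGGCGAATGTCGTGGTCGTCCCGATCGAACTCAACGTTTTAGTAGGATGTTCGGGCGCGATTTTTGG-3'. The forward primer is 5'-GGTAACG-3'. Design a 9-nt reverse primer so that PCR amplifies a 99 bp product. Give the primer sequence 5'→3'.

The forward primer binds at positions 12–18, so a 99 bp product ends at position 12 + 99 − 1 = 110.
The reverse primer anneals to the top strand over positions 102–110, i.e. to CGATTTTTG.
Its sequence written 5'→3' is the reverse complement: CAAAAATCG.

5'-CAAAAATCG-3'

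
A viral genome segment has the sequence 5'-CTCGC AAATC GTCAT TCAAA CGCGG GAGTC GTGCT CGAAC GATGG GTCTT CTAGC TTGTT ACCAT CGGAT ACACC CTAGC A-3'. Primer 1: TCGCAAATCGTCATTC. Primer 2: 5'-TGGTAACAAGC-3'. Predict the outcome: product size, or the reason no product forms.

Yes — a 63 bp product.

Primer 1 (TCGCAAATCGTCATTC) matches the top strand at positions 2–17; it acts as a forward primer.
Primer 2's reverse complement is GCTTGTTACCA, matching the top strand at positions 54–64; it acts as a reverse primer.
The 3' ends face each other across positions 2–64, giving a 63 bp product.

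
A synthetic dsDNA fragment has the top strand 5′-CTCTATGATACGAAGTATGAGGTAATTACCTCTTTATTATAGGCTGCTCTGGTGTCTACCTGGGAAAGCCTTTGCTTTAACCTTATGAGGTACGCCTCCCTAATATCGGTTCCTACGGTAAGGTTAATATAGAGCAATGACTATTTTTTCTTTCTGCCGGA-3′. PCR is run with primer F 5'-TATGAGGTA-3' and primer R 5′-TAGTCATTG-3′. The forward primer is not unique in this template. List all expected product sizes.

128 bp, 60 bp

The forward primer TATGAGGTA matches the top strand at positions 16–24, 84–92.
The reverse primer's reverse complement is CAATGACTA, matching at positions 135–143.
Each forward site pairs with the reverse site to give a product ending at position 143: sizes 128, 60 bp.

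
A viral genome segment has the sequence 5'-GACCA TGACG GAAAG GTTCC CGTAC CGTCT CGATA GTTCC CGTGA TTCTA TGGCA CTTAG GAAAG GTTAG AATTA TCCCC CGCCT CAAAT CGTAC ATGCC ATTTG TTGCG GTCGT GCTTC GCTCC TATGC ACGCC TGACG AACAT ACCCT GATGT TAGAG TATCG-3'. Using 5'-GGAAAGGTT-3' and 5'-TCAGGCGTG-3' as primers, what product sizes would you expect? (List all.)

129 bp, 79 bp

The forward primer GGAAAGGTT matches the top strand at positions 10–18, 60–68.
The reverse primer's reverse complement is CACGCCTGA, matching at positions 130–138.
Each forward site pairs with the reverse site to give a product ending at position 138: sizes 129, 79 bp.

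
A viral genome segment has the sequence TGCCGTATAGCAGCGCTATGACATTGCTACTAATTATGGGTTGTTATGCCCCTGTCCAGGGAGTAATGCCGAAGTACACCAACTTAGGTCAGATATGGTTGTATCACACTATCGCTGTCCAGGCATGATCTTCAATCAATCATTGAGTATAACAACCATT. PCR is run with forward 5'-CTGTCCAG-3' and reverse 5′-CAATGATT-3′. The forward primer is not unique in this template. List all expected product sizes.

94 bp, 31 bp

The forward primer CTGTCCAG matches the top strand at positions 52–59, 115–122.
The reverse primer's reverse complement is AATCATTG, matching at positions 138–145.
Each forward site pairs with the reverse site to give a product ending at position 145: sizes 94, 31 bp.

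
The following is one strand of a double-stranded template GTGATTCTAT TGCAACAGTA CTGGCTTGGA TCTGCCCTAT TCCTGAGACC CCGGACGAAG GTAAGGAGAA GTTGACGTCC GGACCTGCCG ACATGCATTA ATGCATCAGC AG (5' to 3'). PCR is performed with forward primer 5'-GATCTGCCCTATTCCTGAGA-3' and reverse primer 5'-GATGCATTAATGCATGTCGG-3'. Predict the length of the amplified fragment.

79 bp

Forward primer GATCTGCCCTATTCCTGAGA is found on the top strand at positions 29–48.
Reverse complement of the reverse primer: CCGACATGCATTAATGCATC. This occurs on the top strand at positions 88–107.
Product length = (reverse-primer end) − (forward-primer start) + 1 = 107 − 29 + 1 = 79 bp.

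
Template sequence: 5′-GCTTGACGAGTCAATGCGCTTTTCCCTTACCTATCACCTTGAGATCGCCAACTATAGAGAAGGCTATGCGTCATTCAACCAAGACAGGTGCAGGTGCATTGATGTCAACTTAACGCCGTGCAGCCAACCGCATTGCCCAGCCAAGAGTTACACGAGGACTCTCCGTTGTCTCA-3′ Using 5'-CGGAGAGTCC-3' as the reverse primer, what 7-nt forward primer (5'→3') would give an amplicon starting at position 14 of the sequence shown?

5'-ATGCGCT-3'

The reverse primer's reverse complement GGACTCTCCG matches the template at positions 156–165; the product starts at position 14.
The forward primer is identical to the top strand over positions 14–20: ATGCGCT.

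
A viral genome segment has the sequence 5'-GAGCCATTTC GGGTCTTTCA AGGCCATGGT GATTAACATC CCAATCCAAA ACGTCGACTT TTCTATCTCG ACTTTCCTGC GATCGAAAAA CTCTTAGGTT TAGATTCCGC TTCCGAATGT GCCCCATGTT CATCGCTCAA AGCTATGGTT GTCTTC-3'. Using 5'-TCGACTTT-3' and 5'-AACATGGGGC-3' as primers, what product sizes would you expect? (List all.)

77 bp, 63 bp

The forward primer TCGACTTT matches the top strand at positions 54–61, 68–75.
The reverse primer's reverse complement is GCCCCATGTT, matching at positions 121–130.
Each forward site pairs with the reverse site to give a product ending at position 130: sizes 77, 63 bp.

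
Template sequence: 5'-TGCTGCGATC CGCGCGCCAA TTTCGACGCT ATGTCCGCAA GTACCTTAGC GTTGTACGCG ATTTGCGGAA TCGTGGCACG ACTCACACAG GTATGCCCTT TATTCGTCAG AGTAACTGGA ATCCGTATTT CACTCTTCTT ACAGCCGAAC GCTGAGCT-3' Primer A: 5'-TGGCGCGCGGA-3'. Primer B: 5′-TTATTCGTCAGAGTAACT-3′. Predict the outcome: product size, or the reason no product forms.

Primer A (TGGCGCGCGGA) has reverse complement TCCGCGCGCCA, which matches the top strand at positions 9–19; primer A anneals to the top strand there with its 3' end pointing upstream toward position 9.
Primer B (TTATTCGTCAGAGTAACT) matches the top strand directly at positions 100–117; it anneals to the bottom strand with its 3' end pointing downstream toward position 117.
The 3' ends diverge (primer A extends toward position 1, primer B toward position 158), so the primers never converge on a shared product.

No product — the primers' 3' ends point away from each other.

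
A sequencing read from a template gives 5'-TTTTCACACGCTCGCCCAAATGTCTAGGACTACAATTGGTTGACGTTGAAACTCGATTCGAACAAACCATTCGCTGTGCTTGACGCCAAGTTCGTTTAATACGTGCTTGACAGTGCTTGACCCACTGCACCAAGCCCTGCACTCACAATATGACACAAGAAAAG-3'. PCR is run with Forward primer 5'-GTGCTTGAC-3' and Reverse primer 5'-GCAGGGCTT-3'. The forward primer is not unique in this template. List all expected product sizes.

The forward primer GTGCTTGAC matches the top strand at positions 76–84, 103–111, 113–121.
The reverse primer's reverse complement is AAGCCCTGC, matching at positions 132–140.
Each forward site pairs with the reverse site to give a product ending at position 140: sizes 65, 38, 28 bp.

65 bp, 38 bp, 28 bp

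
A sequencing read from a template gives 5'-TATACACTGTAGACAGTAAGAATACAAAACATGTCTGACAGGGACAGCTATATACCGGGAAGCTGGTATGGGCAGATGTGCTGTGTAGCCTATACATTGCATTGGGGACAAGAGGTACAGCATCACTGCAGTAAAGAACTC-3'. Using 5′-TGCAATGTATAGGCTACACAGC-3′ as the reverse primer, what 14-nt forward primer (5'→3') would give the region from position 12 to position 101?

The reverse primer's reverse complement GCTGTGTAGCCTATACATTGCA matches the template at positions 80–101; the product starts at position 12.
The forward primer is identical to the top strand over positions 12–25: GACAGTAAGAATAC.

5'-GACAGTAAGAATAC-3'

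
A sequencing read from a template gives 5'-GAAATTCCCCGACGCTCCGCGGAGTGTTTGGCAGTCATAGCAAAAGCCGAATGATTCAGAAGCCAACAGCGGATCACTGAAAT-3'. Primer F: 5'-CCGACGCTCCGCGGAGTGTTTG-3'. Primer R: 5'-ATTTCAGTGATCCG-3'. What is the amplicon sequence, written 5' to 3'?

The forward primer matches the template at positions 9–30.
Taking the reverse complement of ATTTCAGTGATCCG gives CGGATCACTGAAAT, found at positions 70–83 on the template; the primer anneals here to the top strand with its 3' end pointing upstream.
The product is the template from position 9 through 83 (75 bp).

5'-CCGACGCTCCGCGGAGTGTTTGGCAGTCATAGCAAAAGCCGAATGATTCAGAAGCCAACAGCGGATCACTGAAAT-3'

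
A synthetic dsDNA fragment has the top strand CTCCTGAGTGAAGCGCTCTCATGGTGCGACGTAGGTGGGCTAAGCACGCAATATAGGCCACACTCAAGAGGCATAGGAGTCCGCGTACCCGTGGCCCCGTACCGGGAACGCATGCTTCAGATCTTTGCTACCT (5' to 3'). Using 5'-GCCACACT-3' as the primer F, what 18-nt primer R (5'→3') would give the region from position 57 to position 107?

5'-TCCCGGTACGGGGCCACG-3'

The product's 3' end on the top strand is position 107.
The reverse primer anneals to the top strand over positions 90–107, i.e. to CGTGGCCCCGTACCGGGA.
Its sequence written 5'→3' is the reverse complement: TCCCGGTACGGGGCCACG.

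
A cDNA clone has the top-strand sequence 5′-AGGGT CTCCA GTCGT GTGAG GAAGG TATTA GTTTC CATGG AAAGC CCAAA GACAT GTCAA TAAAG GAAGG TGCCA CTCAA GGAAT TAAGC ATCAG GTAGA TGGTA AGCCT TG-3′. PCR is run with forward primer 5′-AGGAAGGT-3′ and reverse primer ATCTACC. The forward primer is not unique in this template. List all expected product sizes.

83 bp, 38 bp

The forward primer AGGAAGGT matches the top strand at positions 19–26, 64–71.
The reverse primer's reverse complement is GGTAGAT, matching at positions 95–101.
Each forward site pairs with the reverse site to give a product ending at position 101: sizes 83, 38 bp.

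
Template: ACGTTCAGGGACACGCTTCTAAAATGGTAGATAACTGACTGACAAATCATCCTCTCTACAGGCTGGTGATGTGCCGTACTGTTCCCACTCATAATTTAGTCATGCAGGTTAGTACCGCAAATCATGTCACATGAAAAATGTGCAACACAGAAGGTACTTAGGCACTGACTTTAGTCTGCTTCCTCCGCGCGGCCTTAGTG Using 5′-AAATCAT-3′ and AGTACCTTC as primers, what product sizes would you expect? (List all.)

The forward primer AAATCAT matches the top strand at positions 44–50, 119–125.
The reverse primer's reverse complement is GAAGGTACT, matching at positions 150–158.
Each forward site pairs with the reverse site to give a product ending at position 158: sizes 115, 40 bp.

115 bp, 40 bp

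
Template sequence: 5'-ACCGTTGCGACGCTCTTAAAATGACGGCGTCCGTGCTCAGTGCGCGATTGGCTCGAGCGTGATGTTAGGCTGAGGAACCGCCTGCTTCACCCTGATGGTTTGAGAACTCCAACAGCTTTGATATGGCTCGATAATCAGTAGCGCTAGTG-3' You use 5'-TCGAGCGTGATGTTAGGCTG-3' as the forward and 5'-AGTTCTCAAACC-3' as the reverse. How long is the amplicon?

56 bp

Forward primer TCGAGCGTGATGTTAGGCTG is found on the top strand at positions 53–72.
Taking the reverse complement of AGTTCTCAAACC gives GGTTTGAGAACT, found at positions 97–108 on the template; the primer anneals here to the top strand with its 3' end pointing upstream.
Product length = (reverse-primer end) − (forward-primer start) + 1 = 108 − 53 + 1 = 56 bp.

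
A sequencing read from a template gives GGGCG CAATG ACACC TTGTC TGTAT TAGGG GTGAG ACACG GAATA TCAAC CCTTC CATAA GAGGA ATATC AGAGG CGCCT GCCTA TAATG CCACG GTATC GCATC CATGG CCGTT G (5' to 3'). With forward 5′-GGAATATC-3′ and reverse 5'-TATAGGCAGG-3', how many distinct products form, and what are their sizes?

Two products: 48 bp, 25 bp

The forward primer GGAATATC matches the top strand at positions 40–47, 63–70.
The reverse primer's reverse complement is CCTGCCTATA, matching at positions 78–87.
Each forward site pairs with the reverse site to give a product ending at position 87: sizes 48, 25 bp.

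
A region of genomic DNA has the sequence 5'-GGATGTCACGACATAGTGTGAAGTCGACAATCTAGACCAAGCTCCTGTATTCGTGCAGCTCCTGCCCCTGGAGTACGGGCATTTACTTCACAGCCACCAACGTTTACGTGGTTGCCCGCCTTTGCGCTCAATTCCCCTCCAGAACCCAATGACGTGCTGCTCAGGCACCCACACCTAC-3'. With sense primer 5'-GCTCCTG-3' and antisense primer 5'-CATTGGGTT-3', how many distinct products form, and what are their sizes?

The forward primer GCTCCTG matches the top strand at positions 41–47, 58–64.
The reverse primer's reverse complement is AACCCAATG, matching at positions 143–151.
Each forward site pairs with the reverse site to give a product ending at position 151: sizes 111, 94 bp.

Two products: 111 bp, 94 bp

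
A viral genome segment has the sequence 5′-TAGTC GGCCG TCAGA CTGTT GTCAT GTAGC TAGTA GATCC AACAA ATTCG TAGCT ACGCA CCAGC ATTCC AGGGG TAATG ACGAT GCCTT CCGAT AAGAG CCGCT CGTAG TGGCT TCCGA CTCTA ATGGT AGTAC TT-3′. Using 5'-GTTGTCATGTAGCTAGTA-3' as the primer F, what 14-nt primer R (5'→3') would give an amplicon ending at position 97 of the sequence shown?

5'-TTATCGGAAGGCAT-3'

The forward primer binds at positions 18–35; the product's 3' end on the top strand is position 97.
The reverse primer anneals to the top strand over positions 84–97, i.e. to ATGCCTTCCGATAA.
Its sequence written 5'→3' is the reverse complement: TTATCGGAAGGCAT.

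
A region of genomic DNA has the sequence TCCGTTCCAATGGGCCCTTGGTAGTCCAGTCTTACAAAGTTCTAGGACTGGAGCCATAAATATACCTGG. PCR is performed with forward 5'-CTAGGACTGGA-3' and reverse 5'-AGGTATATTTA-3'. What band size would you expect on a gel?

26 bp

Scanning the template, CTAGGACTGGA occurs at positions 42–52; this primer anneals to the bottom strand there with its 3' end pointing downstream.
Taking the reverse complement of AGGTATATTTA gives TAAATATACCT, found at positions 57–67 on the template; the primer anneals here to the top strand with its 3' end pointing upstream.
Product length = (reverse-primer end) − (forward-primer start) + 1 = 67 − 42 + 1 = 26 bp.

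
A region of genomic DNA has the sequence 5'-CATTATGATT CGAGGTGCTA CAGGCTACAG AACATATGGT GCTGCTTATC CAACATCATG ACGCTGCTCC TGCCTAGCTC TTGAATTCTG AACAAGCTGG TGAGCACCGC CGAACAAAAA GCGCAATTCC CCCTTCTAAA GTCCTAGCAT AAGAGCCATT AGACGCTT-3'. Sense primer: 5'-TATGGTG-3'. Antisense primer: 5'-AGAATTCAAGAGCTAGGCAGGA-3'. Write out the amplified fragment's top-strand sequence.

5'-TATGGTGCTGCTTATCCAACATCATGACGCTGCTCCTGCCTAGCTCTTGAATTCT-3'

Scanning the template, TATGGTG occurs at positions 35–41; this primer anneals to the bottom strand there with its 3' end pointing downstream.
The reverse primer's reverse complement is TCCTGCCTAGCTCTTGAATTCT, which matches the template at positions 68–89.
The product is the template from position 35 through 89 (55 bp).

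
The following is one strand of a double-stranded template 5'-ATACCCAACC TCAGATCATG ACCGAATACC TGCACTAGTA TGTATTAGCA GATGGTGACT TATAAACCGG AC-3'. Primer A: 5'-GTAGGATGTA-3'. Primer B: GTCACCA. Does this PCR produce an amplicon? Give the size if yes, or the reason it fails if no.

No product — primer A has no binding site in the template.

Primer A (GTAGGATGTA) does not match the top strand, and its reverse complement TACATCCTAC does not match either.
With no annealing site for primer A, no amplification occurs.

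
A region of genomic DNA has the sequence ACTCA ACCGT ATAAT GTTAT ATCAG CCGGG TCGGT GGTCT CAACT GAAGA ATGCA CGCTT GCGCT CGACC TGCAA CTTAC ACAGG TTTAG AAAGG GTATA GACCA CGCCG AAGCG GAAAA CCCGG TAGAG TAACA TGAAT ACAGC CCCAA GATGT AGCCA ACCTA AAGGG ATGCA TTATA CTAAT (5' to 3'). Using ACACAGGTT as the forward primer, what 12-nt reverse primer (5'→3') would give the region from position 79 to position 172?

5'-ATCCCTTTAGGT-3'

The product's 3' end on the top strand is position 172.
The reverse primer anneals to the top strand over positions 161–172, i.e. to ACCTAAAGGGAT.
Its sequence written 5'→3' is the reverse complement: ATCCCTTTAGGT.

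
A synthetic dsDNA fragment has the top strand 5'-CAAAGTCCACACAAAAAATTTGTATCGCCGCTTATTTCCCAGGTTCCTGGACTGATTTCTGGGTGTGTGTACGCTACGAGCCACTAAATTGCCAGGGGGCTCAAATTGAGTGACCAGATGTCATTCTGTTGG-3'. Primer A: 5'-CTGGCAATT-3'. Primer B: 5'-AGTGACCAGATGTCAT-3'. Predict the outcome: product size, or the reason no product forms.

No product — the primers' 3' ends point away from each other.

Primer A (CTGGCAATT) has reverse complement AATTGCCAG, which matches the top strand at positions 87–95; primer A anneals to the top strand there with its 3' end pointing upstream toward position 87.
Primer B (AGTGACCAGATGTCAT) matches the top strand directly at positions 109–124; it anneals to the bottom strand with its 3' end pointing downstream toward position 124.
The 3' ends diverge (primer A extends toward position 1, primer B toward position 132), so the primers never converge on a shared product.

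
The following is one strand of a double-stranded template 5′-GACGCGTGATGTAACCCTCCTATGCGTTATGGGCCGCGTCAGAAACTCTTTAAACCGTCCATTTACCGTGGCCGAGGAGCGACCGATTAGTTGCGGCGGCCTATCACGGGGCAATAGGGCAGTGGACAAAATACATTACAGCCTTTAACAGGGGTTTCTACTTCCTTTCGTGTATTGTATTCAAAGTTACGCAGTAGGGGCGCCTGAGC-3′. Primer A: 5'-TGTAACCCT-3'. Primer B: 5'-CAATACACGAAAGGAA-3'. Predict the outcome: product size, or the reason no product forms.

Yes — a 168 bp product.

Primer A (TGTAACCCT) matches the top strand at positions 10–18; it acts as a forward primer.
Primer B's reverse complement is TTCCTTTCGTGTATTG, matching the top strand at positions 162–177; it acts as a reverse primer.
The 3' ends face each other across positions 10–177, giving a 168 bp product.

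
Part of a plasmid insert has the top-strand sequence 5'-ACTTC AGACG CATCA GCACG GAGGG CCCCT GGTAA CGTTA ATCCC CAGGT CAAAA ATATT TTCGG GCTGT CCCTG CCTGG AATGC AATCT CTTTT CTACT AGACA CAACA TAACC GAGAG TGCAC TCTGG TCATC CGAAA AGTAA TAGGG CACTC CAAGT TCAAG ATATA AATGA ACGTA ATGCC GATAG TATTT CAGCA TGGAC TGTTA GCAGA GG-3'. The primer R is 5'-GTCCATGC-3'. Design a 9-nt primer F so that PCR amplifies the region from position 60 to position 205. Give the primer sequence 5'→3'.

5'-TTTCGGGCT-3'

The reverse primer's reverse complement GCATGGAC matches the template at positions 198–205; the product starts at position 60.
The forward primer is identical to the top strand over positions 60–68: TTTCGGGCT.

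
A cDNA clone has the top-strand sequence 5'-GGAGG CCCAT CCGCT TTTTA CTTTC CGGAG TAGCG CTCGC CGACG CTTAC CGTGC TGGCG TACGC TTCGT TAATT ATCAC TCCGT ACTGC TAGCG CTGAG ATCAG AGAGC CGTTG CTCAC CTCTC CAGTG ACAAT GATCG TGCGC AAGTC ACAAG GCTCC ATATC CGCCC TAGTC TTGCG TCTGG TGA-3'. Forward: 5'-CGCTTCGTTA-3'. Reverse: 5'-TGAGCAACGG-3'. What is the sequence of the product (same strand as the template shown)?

Forward primer CGCTTCGTTA is found on the top strand at positions 63–72.
The reverse primer's reverse complement is CCGTTGCTCA, which matches the template at positions 110–119.
The product is the template from position 63 through 119 (57 bp).

5'-CGCTTCGTTAATTATCACTCCGTACTGCTAGCGCTGAGATCAGAGAGCCGTTGCTCA-3'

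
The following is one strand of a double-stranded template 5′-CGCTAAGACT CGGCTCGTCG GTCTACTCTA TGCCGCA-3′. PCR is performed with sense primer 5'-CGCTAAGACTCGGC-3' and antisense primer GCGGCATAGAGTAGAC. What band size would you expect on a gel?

36 bp

The forward primer matches the template at positions 1–14.
Taking the reverse complement of GCGGCATAGAGTAGAC gives GTCTACTCTATGCCGC, found at positions 21–36 on the template; the primer anneals here to the top strand with its 3' end pointing upstream.
The product runs from position 1 to position 36, so its length is 36 − 1 + 1 = 36 bp.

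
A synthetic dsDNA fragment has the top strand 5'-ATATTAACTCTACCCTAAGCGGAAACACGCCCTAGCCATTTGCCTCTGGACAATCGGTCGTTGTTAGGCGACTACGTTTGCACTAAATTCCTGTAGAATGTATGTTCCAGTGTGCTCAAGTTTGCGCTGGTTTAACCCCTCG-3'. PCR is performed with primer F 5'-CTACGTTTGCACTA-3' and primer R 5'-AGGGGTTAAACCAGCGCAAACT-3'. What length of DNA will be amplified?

69 bp

The forward primer matches the template at positions 72–85.
Taking the reverse complement of AGGGGTTAAACCAGCGCAAACT gives AGTTTGCGCTGGTTTAACCCCT, found at positions 119–140 on the template; the primer anneals here to the top strand with its 3' end pointing upstream.
Amplicon spans positions 72–140: 69 bp.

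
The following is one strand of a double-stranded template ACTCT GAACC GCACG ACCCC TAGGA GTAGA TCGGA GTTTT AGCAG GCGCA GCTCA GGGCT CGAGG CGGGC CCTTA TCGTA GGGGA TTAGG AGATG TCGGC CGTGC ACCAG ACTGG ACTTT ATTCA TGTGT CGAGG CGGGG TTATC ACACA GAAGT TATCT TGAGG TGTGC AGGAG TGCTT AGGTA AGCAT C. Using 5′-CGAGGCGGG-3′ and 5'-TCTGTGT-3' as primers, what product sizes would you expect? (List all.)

The forward primer CGAGGCGGG matches the top strand at positions 61–69, 131–139.
The reverse primer's reverse complement is ACACAGA, matching at positions 146–152.
Each forward site pairs with the reverse site to give a product ending at position 152: sizes 92, 22 bp.

92 bp, 22 bp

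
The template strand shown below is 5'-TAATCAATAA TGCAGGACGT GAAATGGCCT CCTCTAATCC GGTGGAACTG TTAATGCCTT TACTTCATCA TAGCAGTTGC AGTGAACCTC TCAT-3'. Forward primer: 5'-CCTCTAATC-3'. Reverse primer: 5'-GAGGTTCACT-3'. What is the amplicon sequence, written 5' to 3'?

The forward primer matches the template at positions 31–39.
Taking the reverse complement of GAGGTTCACT gives AGTGAACCTC, found at positions 81–90 on the template; the primer anneals here to the top strand with its 3' end pointing upstream.
The product is the template from position 31 through 90 (60 bp).

5'-CCTCTAATCCGGTGGAACTGTTAATGCCTTTACTTCATCATAGCAGTTGCAGTGAACCTC-3'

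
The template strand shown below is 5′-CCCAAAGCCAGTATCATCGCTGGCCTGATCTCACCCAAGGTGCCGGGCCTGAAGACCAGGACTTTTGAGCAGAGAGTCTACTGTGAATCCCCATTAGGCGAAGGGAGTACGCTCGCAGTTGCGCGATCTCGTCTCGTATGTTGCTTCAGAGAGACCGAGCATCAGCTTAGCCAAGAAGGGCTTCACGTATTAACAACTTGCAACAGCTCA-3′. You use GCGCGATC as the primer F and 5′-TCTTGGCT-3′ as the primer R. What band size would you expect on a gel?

56 bp

Scanning the template, GCGCGATC occurs at positions 121–128; this primer anneals to the bottom strand there with its 3' end pointing downstream.
Taking the reverse complement of TCTTGGCT gives AGCCAAGA, found at positions 169–176 on the template; the primer anneals here to the top strand with its 3' end pointing upstream.
The product runs from position 121 to position 176, so its length is 176 − 121 + 1 = 56 bp.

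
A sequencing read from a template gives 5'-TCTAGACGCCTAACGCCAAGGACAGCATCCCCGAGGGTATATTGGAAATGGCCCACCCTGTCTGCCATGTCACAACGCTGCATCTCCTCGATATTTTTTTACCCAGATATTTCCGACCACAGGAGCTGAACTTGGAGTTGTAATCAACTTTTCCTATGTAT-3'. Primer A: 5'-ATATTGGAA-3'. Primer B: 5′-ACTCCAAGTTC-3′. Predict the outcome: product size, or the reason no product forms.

Yes — a 100 bp product.

Primer A (ATATTGGAA) matches the top strand at positions 39–47; it acts as a forward primer.
Primer B's reverse complement is GAACTTGGAGT, matching the top strand at positions 128–138; it acts as a reverse primer.
The 3' ends face each other across positions 39–138, giving a 100 bp product.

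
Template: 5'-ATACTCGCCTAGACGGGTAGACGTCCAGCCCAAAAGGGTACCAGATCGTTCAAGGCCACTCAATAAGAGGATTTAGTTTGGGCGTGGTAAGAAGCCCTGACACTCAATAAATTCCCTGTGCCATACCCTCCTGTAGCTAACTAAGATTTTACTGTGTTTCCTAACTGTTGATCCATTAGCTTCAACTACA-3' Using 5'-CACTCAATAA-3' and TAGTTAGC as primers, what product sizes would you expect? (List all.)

87 bp, 43 bp

The forward primer CACTCAATAA matches the top strand at positions 57–66, 101–110.
The reverse primer's reverse complement is GCTAACTA, matching at positions 136–143.
Each forward site pairs with the reverse site to give a product ending at position 143: sizes 87, 43 bp.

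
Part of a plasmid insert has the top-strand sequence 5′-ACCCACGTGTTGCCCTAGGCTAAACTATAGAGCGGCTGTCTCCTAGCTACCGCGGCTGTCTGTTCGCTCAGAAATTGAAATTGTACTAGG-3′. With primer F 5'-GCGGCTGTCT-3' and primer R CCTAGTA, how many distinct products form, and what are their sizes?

The forward primer GCGGCTGTCT matches the top strand at positions 32–41, 52–61.
The reverse primer's reverse complement is TACTAGG, matching at positions 84–90.
Each forward site pairs with the reverse site to give a product ending at position 90: sizes 59, 39 bp.

Two products: 59 bp, 39 bp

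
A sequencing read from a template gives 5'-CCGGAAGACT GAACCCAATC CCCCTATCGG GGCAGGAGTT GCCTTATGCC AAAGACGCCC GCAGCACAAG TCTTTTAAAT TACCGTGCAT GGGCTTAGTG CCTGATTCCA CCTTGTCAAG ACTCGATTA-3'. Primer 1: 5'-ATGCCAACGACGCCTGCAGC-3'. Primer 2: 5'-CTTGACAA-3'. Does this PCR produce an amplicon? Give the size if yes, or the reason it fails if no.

Primer 1 (ATGCCAACGACGCCTGCAGC) does not match the top strand, and its reverse complement GCTGCAGGCGTCGTTGGCAT does not match either.
With no annealing site for primer 1, no amplification occurs.

No product — primer 1 has no binding site in the template.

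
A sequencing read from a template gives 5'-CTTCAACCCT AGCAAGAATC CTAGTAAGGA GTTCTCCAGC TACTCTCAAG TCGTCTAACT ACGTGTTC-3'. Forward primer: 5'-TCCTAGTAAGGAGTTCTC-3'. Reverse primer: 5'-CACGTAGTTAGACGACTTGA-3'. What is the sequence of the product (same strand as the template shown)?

Scanning the template, TCCTAGTAAGGAGTTCTC occurs at positions 19–36; this primer anneals to the bottom strand there with its 3' end pointing downstream.
The reverse primer's reverse complement is TCAAGTCGTCTAACTACGTG, which matches the template at positions 46–65.
The product is the template from position 19 through 65 (47 bp).

5'-TCCTAGTAAGGAGTTCTCCAGCTACTCTCAAGTCGTCTAACTACGTG-3'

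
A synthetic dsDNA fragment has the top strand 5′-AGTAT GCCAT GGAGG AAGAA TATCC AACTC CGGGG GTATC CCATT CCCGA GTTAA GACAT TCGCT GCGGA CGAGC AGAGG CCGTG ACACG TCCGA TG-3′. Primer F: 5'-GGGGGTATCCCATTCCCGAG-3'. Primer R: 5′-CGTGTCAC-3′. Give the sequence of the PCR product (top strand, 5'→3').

5'-GGGGGTATCCCATTCCCGAGTTAAGACATTCGCTGCGGACGAGCAGAGGCCGTGACACG-3'

Forward primer GGGGGTATCCCATTCCCGAG is found on the top strand at positions 32–51.
The reverse primer's reverse complement is GTGACACG, which matches the template at positions 83–90.
The product is the template from position 32 through 90 (59 bp).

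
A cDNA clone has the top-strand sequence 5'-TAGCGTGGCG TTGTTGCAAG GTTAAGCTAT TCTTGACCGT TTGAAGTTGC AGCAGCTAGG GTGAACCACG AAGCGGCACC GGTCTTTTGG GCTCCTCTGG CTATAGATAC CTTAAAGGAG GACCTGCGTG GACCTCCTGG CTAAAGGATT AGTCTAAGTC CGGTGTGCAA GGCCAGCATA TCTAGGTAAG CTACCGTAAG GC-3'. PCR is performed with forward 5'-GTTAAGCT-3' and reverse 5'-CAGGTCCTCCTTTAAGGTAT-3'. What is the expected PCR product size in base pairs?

Scanning the template, GTTAAGCT occurs at positions 21–28; this primer anneals to the bottom strand there with its 3' end pointing downstream.
Taking the reverse complement of CAGGTCCTCCTTTAAGGTAT gives ATACCTTAAAGGAGGACCTG, found at positions 107–126 on the template; the primer anneals here to the top strand with its 3' end pointing upstream.
Amplicon spans positions 21–126: 106 bp.

106 bp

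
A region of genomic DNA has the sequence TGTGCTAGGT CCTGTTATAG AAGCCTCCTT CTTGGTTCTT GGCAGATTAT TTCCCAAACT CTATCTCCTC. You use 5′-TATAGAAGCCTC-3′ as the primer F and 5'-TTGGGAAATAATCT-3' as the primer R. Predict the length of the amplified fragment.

42 bp

The forward primer matches the template at positions 16–27.
Taking the reverse complement of TTGGGAAATAATCT gives AGATTATTTCCCAA, found at positions 44–57 on the template; the primer anneals here to the top strand with its 3' end pointing upstream.
Amplicon spans positions 16–57: 42 bp.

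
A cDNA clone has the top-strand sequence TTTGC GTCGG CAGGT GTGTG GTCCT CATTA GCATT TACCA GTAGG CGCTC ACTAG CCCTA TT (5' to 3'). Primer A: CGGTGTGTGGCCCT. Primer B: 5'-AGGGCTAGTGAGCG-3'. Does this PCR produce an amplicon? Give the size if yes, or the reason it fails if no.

No product — primer A has no binding site in the template.

Primer A (CGGTGTGTGGCCCT) does not match the top strand, and its reverse complement AGGGCCACACACCG does not match either.
With no annealing site for primer A, no amplification occurs.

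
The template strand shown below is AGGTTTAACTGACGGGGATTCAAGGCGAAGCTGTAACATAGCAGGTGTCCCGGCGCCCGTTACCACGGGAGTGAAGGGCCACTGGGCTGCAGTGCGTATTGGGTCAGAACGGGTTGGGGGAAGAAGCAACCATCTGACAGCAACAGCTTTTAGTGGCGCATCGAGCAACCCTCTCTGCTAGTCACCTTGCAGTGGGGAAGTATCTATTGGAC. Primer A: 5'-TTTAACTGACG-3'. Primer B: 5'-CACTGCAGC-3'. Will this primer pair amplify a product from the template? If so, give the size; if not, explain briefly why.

Yes — a 91 bp product.

Primer A (TTTAACTGACG) matches the top strand at positions 4–14; it acts as a forward primer.
Primer B's reverse complement is GCTGCAGTG, matching the top strand at positions 86–94; it acts as a reverse primer.
The 3' ends face each other across positions 4–94, giving a 91 bp product.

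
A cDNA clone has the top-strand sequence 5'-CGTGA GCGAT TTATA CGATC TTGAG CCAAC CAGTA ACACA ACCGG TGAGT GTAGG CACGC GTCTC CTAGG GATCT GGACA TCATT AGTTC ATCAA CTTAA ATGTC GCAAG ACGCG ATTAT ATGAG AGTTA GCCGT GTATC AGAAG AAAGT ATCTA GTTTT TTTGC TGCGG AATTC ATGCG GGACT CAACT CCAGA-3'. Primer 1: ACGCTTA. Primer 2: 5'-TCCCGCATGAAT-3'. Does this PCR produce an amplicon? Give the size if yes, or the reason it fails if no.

No product — primer 1 has no binding site in the template.

Primer 1 (ACGCTTA) does not match the top strand, and its reverse complement TAAGCGT does not match either.
With no annealing site for primer 1, no amplification occurs.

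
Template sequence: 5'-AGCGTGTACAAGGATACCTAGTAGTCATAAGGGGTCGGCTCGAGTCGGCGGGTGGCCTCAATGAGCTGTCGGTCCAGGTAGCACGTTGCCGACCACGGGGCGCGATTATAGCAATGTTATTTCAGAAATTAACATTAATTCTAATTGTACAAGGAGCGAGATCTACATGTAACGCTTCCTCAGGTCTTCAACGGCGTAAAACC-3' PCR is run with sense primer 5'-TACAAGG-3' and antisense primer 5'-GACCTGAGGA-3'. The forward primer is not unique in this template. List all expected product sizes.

180 bp, 39 bp

The forward primer TACAAGG matches the top strand at positions 7–13, 148–154.
The reverse primer's reverse complement is TCCTCAGGTC, matching at positions 177–186.
Each forward site pairs with the reverse site to give a product ending at position 186: sizes 180, 39 bp.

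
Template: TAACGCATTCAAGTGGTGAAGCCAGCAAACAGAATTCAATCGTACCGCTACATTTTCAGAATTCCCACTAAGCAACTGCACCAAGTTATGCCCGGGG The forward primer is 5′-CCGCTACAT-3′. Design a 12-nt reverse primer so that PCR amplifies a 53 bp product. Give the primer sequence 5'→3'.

5'-CCCCGGGCATAA-3'

The forward primer binds at positions 45–53, so a 53 bp product ends at position 45 + 53 − 1 = 97.
The reverse primer anneals to the top strand over positions 86–97, i.e. to TTATGCCCGGGG.
Its sequence written 5'→3' is the reverse complement: CCCCGGGCATAA.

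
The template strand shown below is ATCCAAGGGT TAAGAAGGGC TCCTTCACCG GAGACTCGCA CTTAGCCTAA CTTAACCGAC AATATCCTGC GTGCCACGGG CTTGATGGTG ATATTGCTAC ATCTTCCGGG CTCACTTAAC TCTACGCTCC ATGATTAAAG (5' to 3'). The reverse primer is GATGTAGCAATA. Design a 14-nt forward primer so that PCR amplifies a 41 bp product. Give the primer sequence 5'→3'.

5'-TATCCTGCGTGCCA-3'

The reverse primer's reverse complement TATTGCTACATC matches the template at positions 92–103, so the product ends at position 103.
A 41 bp product then starts at position 103 − 41 + 1 = 63.
The forward primer is identical to the top strand there: TATCCTGCGTGCCA.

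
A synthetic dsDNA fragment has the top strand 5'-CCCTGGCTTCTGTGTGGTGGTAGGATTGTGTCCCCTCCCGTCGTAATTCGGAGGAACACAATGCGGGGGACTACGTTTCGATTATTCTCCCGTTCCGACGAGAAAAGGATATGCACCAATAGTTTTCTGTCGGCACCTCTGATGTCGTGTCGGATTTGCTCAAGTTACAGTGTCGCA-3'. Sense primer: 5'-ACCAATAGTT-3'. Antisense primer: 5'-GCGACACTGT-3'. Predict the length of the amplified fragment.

The forward primer matches the template at positions 115–124.
Taking the reverse complement of GCGACACTGT gives ACAGTGTCGC, found at positions 167–176 on the template; the primer anneals here to the top strand with its 3' end pointing upstream.
The product runs from position 115 to position 176, so its length is 176 − 115 + 1 = 62 bp.

62 bp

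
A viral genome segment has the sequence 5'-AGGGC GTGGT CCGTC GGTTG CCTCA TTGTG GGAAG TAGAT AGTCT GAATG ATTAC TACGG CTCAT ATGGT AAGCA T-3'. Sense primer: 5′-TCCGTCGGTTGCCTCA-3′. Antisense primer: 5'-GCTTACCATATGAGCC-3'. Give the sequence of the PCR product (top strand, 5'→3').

Forward primer TCCGTCGGTTGCCTCA is found on the top strand at positions 10–25.
Reverse complement of the reverse primer: GGCTCATATGGTAAGC. This occurs on the top strand at positions 59–74.
The product is the template from position 10 through 74 (65 bp).

5'-TCCGTCGGTTGCCTCATTGTGGGAAGTAGATAGTCTGAATGATTACTACGGCTCATATGGTAAGC-3'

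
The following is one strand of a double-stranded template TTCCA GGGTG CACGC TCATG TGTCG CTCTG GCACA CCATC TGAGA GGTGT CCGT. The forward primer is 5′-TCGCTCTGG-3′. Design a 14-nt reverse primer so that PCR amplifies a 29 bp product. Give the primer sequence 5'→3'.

The forward primer binds at positions 23–31, so a 29 bp product ends at position 23 + 29 − 1 = 51.
The reverse primer anneals to the top strand over positions 38–51, i.e. to ATCTGAGAGGTGTC.
Its sequence written 5'→3' is the reverse complement: GACACCTCTCAGAT.

5'-GACACCTCTCAGAT-3'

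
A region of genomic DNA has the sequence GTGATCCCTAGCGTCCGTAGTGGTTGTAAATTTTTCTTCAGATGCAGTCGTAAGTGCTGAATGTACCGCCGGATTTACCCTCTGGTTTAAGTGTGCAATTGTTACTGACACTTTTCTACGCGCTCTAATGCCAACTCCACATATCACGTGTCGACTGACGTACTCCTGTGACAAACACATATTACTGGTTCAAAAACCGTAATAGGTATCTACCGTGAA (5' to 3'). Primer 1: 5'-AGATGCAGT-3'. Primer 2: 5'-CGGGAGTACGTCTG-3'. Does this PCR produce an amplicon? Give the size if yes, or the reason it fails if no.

No product — primer 2 has no binding site in the template.

Primer 2 (CGGGAGTACGTCTG) does not match the top strand, and its reverse complement CAGACGTACTCCCG does not match either.
With no annealing site for primer 2, no amplification occurs.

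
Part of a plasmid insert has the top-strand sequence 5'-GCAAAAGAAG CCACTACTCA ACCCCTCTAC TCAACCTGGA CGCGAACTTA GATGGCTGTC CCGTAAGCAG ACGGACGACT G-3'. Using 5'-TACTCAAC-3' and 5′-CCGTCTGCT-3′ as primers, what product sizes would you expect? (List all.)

The forward primer TACTCAAC matches the top strand at positions 15–22, 28–35.
The reverse primer's reverse complement is AGCAGACGG, matching at positions 66–74.
Each forward site pairs with the reverse site to give a product ending at position 74: sizes 60, 47 bp.

60 bp, 47 bp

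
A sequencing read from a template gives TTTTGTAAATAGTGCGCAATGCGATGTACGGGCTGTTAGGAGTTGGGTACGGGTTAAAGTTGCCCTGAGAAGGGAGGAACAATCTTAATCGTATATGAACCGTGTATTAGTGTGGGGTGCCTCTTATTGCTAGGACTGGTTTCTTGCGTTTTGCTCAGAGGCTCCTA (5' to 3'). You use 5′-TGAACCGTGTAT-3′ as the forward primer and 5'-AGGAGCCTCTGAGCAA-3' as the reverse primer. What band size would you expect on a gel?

The forward primer matches the template at positions 96–107.
Taking the reverse complement of AGGAGCCTCTGAGCAA gives TTGCTCAGAGGCTCCT, found at positions 151–166 on the template; the primer anneals here to the top strand with its 3' end pointing upstream.
Amplicon spans positions 96–166: 71 bp.

71 bp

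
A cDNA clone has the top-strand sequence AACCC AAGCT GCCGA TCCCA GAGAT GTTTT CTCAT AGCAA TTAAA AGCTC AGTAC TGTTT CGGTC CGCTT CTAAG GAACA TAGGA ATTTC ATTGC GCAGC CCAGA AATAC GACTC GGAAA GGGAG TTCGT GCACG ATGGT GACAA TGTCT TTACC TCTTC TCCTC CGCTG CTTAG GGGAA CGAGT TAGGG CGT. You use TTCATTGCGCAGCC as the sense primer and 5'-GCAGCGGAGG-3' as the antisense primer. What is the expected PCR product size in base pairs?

Forward primer TTCATTGCGCAGCC is found on the top strand at positions 88–101.
Reverse complement of the reverse primer: CCTCCGCTGC. This occurs on the top strand at positions 162–171.
Amplicon spans positions 88–171: 84 bp.

84 bp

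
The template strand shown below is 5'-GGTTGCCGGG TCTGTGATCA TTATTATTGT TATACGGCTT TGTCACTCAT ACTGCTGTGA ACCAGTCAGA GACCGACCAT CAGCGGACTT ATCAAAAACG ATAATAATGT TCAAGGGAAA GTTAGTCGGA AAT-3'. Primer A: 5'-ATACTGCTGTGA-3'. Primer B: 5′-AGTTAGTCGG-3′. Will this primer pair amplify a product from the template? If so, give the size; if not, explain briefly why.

No product — both primers anneal to the same strand and extend in the same direction.

Primer A (ATACTGCTGTGA) matches the top strand at positions 49–60 (3' end points downstream).
Primer B (AGTTAGTCGG) also matches the top strand directly, at positions 120–129 — its reverse complement CCGACTAACT is not present.
Both primers anneal to the bottom strand with 3' ends pointing the same way, so neither can prime synthesis back toward the other.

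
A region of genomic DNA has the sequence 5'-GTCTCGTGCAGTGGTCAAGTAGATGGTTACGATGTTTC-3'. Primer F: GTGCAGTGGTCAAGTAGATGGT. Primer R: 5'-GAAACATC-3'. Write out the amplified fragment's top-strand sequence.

5'-GTGCAGTGGTCAAGTAGATGGTTACGATGTTTC-3'

The forward primer matches the template at positions 6–27.
Reverse complement of the reverse primer: GATGTTTC. This occurs on the top strand at positions 31–38.
The product is the template from position 6 through 38 (33 bp).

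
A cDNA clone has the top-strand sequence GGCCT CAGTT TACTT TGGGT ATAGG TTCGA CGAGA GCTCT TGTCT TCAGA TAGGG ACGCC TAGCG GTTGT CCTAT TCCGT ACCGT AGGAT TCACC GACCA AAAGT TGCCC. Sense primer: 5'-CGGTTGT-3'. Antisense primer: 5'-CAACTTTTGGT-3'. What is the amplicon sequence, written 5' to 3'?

The forward primer matches the template at positions 64–70.
Reverse complement of the reverse primer: ACCAAAAGTTG. This occurs on the top strand at positions 97–107.
The product is the template from position 64 through 107 (44 bp).

5'-CGGTTGTCCTATTCCGTACCGTAGGATTCACCGACCAAAAGTTG-3'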